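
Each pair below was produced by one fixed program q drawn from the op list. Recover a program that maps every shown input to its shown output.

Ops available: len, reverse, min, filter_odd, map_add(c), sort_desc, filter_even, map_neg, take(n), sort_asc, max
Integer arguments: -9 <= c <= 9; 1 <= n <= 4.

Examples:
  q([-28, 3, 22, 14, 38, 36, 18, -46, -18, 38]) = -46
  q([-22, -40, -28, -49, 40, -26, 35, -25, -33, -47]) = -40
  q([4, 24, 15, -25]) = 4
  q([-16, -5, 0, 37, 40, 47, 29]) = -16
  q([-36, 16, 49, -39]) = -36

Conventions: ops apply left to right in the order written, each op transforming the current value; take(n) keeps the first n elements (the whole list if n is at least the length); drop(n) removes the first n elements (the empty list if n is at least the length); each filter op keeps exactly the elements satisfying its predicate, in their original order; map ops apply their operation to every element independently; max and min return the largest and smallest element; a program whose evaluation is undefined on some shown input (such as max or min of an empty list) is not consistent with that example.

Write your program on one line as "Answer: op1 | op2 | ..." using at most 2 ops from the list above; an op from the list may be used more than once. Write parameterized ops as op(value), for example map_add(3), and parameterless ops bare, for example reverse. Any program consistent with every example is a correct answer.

filter_even | min

Check, running the answer program on each example:
  [-28, 3, 22, 14, 38, 36, 18, -46, -18, 38] -> [-28, 22, 14, 38, 36, 18, -46, -18, 38] -> -46
  [-22, -40, -28, -49, 40, -26, 35, -25, -33, -47] -> [-22, -40, -28, 40, -26] -> -40
  [4, 24, 15, -25] -> [4, 24] -> 4
  [-16, -5, 0, 37, 40, 47, 29] -> [-16, 0, 40] -> -16
  [-36, 16, 49, -39] -> [-36, 16] -> -36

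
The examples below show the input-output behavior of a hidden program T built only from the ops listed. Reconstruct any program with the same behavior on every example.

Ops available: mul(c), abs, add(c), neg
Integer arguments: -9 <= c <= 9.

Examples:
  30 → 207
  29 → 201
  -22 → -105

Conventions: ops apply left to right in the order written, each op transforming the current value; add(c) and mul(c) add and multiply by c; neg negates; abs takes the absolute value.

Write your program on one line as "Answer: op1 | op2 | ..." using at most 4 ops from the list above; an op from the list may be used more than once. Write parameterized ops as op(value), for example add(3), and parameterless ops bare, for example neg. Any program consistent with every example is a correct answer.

neg | add(-6) | mul(-6) | add(-9)

Check, running the answer program on each example:
  30 -> -30 -> -36 -> 216 -> 207
  29 -> -29 -> -35 -> 210 -> 201
  -22 -> 22 -> 16 -> -96 -> -105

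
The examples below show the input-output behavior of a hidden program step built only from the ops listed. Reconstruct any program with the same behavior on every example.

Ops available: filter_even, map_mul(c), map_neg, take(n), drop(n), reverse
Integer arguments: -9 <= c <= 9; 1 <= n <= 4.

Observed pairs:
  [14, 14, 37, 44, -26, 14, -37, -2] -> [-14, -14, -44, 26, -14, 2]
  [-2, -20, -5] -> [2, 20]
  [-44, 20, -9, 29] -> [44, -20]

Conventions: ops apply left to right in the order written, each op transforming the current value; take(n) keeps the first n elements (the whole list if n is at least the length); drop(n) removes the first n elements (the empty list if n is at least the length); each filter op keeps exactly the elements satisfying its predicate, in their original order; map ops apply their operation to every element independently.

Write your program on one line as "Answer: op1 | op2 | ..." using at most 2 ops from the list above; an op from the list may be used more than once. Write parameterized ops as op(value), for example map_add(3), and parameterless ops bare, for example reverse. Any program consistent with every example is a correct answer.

map_neg | filter_even

Check, running the answer program on each example:
  [14, 14, 37, 44, -26, 14, -37, -2] -> [-14, -14, -37, -44, 26, -14, 37, 2] -> [-14, -14, -44, 26, -14, 2]
  [-2, -20, -5] -> [2, 20, 5] -> [2, 20]
  [-44, 20, -9, 29] -> [44, -20, 9, -29] -> [44, -20]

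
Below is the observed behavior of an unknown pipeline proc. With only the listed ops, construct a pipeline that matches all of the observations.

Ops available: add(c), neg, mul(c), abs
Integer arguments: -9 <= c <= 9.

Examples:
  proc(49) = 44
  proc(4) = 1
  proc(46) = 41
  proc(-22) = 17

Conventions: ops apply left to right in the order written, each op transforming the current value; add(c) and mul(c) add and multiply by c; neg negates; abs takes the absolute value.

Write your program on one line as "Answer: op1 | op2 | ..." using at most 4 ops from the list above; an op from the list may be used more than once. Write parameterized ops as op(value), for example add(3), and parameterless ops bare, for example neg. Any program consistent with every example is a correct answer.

abs | add(-3) | add(-2) | abs

Check, running the answer program on each example:
  49 -> 49 -> 46 -> 44 -> 44
  4 -> 4 -> 1 -> -1 -> 1
  46 -> 46 -> 43 -> 41 -> 41
  -22 -> 22 -> 19 -> 17 -> 17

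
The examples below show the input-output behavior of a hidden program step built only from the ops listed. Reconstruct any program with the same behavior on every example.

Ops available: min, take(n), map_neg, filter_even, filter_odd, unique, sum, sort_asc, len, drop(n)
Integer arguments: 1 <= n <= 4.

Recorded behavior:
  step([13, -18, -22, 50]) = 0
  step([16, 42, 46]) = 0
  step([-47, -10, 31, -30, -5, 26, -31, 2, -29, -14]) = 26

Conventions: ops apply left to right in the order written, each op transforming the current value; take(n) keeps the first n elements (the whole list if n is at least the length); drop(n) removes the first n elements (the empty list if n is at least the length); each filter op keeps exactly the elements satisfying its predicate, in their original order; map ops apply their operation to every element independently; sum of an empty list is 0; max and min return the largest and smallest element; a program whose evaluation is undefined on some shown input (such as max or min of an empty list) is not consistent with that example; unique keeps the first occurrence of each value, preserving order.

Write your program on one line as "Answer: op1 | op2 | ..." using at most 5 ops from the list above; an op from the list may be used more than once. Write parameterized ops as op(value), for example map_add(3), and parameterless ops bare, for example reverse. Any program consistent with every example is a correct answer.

drop(2) | take(4) | take(3) | filter_odd | sum

Check, running the answer program on each example:
  [13, -18, -22, 50] -> [-22, 50] -> [-22, 50] -> [-22, 50] -> [] -> 0
  [16, 42, 46] -> [46] -> [46] -> [46] -> [] -> 0
  [-47, -10, 31, -30, -5, 26, -31, 2, -29, -14] -> [31, -30, -5, 26, -31, 2, -29, -14] -> [31, -30, -5, 26] -> [31, -30, -5] -> [31, -5] -> 26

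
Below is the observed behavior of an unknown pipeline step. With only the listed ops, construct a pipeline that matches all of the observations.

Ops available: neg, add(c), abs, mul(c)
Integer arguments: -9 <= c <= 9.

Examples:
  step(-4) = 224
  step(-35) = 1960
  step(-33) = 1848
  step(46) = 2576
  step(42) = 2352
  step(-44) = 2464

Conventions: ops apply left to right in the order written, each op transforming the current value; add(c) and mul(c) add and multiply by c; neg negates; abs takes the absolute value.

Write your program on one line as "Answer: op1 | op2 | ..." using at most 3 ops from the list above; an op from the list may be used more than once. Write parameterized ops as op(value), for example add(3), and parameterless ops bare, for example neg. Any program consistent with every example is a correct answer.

mul(-7) | mul(8) | abs

Check, running the answer program on each example:
  -4 -> 28 -> 224 -> 224
  -35 -> 245 -> 1960 -> 1960
  -33 -> 231 -> 1848 -> 1848
  46 -> -322 -> -2576 -> 2576
  42 -> -294 -> -2352 -> 2352
  -44 -> 308 -> 2464 -> 2464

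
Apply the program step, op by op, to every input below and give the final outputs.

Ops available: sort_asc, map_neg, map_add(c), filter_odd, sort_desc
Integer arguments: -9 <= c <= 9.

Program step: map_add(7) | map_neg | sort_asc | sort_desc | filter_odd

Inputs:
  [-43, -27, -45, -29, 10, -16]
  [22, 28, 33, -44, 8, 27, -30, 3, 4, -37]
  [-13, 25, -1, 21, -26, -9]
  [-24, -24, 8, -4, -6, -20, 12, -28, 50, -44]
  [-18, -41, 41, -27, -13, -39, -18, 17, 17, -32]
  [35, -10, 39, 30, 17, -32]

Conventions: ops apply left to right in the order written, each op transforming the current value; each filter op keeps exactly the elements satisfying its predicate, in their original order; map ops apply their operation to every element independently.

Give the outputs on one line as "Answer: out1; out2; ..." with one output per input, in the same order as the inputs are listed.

[9, -17]; [37, 23, -11, -15, -29, -35]; [19]; [37, 21, 17, 17, 13, -1, -3, -15, -19, -57]; [25, 11, 11]; [25, 3, -37]

Execution, op by op:
  [-43, -27, -45, -29, 10, -16] -> [-36, -20, -38, -22, 17, -9] -> [36, 20, 38, 22, -17, 9] -> [-17, 9, 20, 22, 36, 38] -> [38, 36, 22, 20, 9, -17] -> [9, -17]
  [22, 28, 33, -44, 8, 27, -30, 3, 4, -37] -> [29, 35, 40, -37, 15, 34, -23, 10, 11, -30] -> [-29, -35, -40, 37, -15, -34, 23, -10, -11, 30] -> [-40, -35, -34, -29, -15, -11, -10, 23, 30, 37] -> [37, 30, 23, -10, -11, -15, -29, -34, -35, -40] -> [37, 23, -11, -15, -29, -35]
  [-13, 25, -1, 21, -26, -9] -> [-6, 32, 6, 28, -19, -2] -> [6, -32, -6, -28, 19, 2] -> [-32, -28, -6, 2, 6, 19] -> [19, 6, 2, -6, -28, -32] -> [19]
  [-24, -24, 8, -4, -6, -20, 12, -28, 50, -44] -> [-17, -17, 15, 3, 1, -13, 19, -21, 57, -37] -> [17, 17, -15, -3, -1, 13, -19, 21, -57, 37] -> [-57, -19, -15, -3, -1, 13, 17, 17, 21, 37] -> [37, 21, 17, 17, 13, -1, -3, -15, -19, -57] -> [37, 21, 17, 17, 13, -1, -3, -15, -19, -57]
  [-18, -41, 41, -27, -13, -39, -18, 17, 17, -32] -> [-11, -34, 48, -20, -6, -32, -11, 24, 24, -25] -> [11, 34, -48, 20, 6, 32, 11, -24, -24, 25] -> [-48, -24, -24, 6, 11, 11, 20, 25, 32, 34] -> [34, 32, 25, 20, 11, 11, 6, -24, -24, -48] -> [25, 11, 11]
  [35, -10, 39, 30, 17, -32] -> [42, -3, 46, 37, 24, -25] -> [-42, 3, -46, -37, -24, 25] -> [-46, -42, -37, -24, 3, 25] -> [25, 3, -24, -37, -42, -46] -> [25, 3, -37]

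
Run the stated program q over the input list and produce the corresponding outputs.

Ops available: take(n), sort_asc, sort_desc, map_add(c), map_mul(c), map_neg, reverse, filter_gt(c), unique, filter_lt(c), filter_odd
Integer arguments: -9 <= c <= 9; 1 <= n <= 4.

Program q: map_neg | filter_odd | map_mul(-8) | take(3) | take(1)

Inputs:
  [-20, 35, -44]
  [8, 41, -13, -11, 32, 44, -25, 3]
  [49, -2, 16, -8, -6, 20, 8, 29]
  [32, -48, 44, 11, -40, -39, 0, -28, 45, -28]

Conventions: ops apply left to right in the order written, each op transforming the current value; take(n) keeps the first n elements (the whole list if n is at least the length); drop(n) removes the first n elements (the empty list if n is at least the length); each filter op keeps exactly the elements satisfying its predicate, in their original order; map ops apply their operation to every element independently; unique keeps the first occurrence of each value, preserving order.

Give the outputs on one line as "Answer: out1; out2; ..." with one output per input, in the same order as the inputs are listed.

[280]; [328]; [392]; [88]

Execution, op by op:
  [-20, 35, -44] -> [20, -35, 44] -> [-35] -> [280] -> [280] -> [280]
  [8, 41, -13, -11, 32, 44, -25, 3] -> [-8, -41, 13, 11, -32, -44, 25, -3] -> [-41, 13, 11, 25, -3] -> [328, -104, -88, -200, 24] -> [328, -104, -88] -> [328]
  [49, -2, 16, -8, -6, 20, 8, 29] -> [-49, 2, -16, 8, 6, -20, -8, -29] -> [-49, -29] -> [392, 232] -> [392, 232] -> [392]
  [32, -48, 44, 11, -40, -39, 0, -28, 45, -28] -> [-32, 48, -44, -11, 40, 39, 0, 28, -45, 28] -> [-11, 39, -45] -> [88, -312, 360] -> [88, -312, 360] -> [88]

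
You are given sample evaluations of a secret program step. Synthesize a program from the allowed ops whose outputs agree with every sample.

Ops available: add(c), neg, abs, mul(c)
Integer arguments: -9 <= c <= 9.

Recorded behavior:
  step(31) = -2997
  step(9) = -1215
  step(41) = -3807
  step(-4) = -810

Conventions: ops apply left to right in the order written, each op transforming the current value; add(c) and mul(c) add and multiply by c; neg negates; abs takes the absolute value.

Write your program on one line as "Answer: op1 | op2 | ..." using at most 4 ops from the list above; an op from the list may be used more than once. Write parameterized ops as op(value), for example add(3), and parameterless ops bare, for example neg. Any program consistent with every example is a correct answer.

abs | add(6) | mul(9) | mul(-9)

Check, running the answer program on each example:
  31 -> 31 -> 37 -> 333 -> -2997
  9 -> 9 -> 15 -> 135 -> -1215
  41 -> 41 -> 47 -> 423 -> -3807
  -4 -> 4 -> 10 -> 90 -> -810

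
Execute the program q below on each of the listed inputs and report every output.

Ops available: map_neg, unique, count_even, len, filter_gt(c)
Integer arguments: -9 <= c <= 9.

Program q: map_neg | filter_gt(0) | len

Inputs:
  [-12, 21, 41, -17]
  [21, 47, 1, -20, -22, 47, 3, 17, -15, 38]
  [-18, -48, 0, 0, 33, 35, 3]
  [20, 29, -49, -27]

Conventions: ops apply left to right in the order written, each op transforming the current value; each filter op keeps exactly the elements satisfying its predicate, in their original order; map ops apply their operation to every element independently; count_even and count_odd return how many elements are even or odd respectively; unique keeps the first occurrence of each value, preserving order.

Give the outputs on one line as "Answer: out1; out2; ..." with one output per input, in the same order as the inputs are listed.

Execution, op by op:
  [-12, 21, 41, -17] -> [12, -21, -41, 17] -> [12, 17] -> 2
  [21, 47, 1, -20, -22, 47, 3, 17, -15, 38] -> [-21, -47, -1, 20, 22, -47, -3, -17, 15, -38] -> [20, 22, 15] -> 3
  [-18, -48, 0, 0, 33, 35, 3] -> [18, 48, 0, 0, -33, -35, -3] -> [18, 48] -> 2
  [20, 29, -49, -27] -> [-20, -29, 49, 27] -> [49, 27] -> 2

2; 3; 2; 2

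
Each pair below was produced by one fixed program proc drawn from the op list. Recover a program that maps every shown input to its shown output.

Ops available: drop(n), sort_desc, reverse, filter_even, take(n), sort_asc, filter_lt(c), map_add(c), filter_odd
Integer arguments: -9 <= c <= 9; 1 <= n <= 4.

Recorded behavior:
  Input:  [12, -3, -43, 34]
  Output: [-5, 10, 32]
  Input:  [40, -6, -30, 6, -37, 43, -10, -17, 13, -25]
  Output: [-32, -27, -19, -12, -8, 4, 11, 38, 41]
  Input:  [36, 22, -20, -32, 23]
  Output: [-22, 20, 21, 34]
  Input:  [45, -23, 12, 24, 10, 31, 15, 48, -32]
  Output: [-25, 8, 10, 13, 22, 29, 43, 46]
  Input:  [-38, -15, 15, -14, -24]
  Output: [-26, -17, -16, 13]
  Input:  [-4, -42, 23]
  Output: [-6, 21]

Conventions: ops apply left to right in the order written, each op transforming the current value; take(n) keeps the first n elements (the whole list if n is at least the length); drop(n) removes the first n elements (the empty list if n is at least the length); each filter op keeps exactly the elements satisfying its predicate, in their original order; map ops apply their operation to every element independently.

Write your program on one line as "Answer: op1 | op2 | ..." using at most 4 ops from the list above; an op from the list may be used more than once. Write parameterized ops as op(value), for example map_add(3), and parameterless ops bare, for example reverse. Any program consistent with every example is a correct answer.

reverse | sort_asc | drop(1) | map_add(-2)

Check, running the answer program on each example:
  [12, -3, -43, 34] -> [34, -43, -3, 12] -> [-43, -3, 12, 34] -> [-3, 12, 34] -> [-5, 10, 32]
  [40, -6, -30, 6, -37, 43, -10, -17, 13, -25] -> [-25, 13, -17, -10, 43, -37, 6, -30, -6, 40] -> [-37, -30, -25, -17, -10, -6, 6, 13, 40, 43] -> [-30, -25, -17, -10, -6, 6, 13, 40, 43] -> [-32, -27, -19, -12, -8, 4, 11, 38, 41]
  [36, 22, -20, -32, 23] -> [23, -32, -20, 22, 36] -> [-32, -20, 22, 23, 36] -> [-20, 22, 23, 36] -> [-22, 20, 21, 34]
  [45, -23, 12, 24, 10, 31, 15, 48, -32] -> [-32, 48, 15, 31, 10, 24, 12, -23, 45] -> [-32, -23, 10, 12, 15, 24, 31, 45, 48] -> [-23, 10, 12, 15, 24, 31, 45, 48] -> [-25, 8, 10, 13, 22, 29, 43, 46]
  [-38, -15, 15, -14, -24] -> [-24, -14, 15, -15, -38] -> [-38, -24, -15, -14, 15] -> [-24, -15, -14, 15] -> [-26, -17, -16, 13]
  [-4, -42, 23] -> [23, -42, -4] -> [-42, -4, 23] -> [-4, 23] -> [-6, 21]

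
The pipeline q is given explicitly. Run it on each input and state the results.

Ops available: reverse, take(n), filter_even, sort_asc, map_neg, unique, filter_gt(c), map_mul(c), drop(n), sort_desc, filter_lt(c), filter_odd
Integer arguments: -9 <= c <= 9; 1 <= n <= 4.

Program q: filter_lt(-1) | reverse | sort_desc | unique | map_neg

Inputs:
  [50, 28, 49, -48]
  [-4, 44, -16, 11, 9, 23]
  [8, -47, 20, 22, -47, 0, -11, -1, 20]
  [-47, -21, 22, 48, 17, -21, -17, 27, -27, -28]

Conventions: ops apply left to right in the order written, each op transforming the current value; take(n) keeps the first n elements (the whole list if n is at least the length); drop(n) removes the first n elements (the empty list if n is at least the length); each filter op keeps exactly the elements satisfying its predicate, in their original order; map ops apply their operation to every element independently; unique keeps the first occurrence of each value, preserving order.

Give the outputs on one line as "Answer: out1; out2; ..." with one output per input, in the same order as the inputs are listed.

Execution, op by op:
  [50, 28, 49, -48] -> [-48] -> [-48] -> [-48] -> [-48] -> [48]
  [-4, 44, -16, 11, 9, 23] -> [-4, -16] -> [-16, -4] -> [-4, -16] -> [-4, -16] -> [4, 16]
  [8, -47, 20, 22, -47, 0, -11, -1, 20] -> [-47, -47, -11] -> [-11, -47, -47] -> [-11, -47, -47] -> [-11, -47] -> [11, 47]
  [-47, -21, 22, 48, 17, -21, -17, 27, -27, -28] -> [-47, -21, -21, -17, -27, -28] -> [-28, -27, -17, -21, -21, -47] -> [-17, -21, -21, -27, -28, -47] -> [-17, -21, -27, -28, -47] -> [17, 21, 27, 28, 47]

[48]; [4, 16]; [11, 47]; [17, 21, 27, 28, 47]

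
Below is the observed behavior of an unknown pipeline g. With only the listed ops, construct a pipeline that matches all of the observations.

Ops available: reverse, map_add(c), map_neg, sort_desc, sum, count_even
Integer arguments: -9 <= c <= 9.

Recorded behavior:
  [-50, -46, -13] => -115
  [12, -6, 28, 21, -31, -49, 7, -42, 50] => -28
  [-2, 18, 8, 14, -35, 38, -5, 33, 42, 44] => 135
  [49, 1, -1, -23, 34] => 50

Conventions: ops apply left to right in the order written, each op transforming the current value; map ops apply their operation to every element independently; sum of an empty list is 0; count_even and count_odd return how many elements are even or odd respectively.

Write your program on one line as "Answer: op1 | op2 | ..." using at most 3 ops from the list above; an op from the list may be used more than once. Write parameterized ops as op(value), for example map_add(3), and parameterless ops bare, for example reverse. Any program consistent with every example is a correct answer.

map_add(-2) | sort_desc | sum

Check, running the answer program on each example:
  [-50, -46, -13] -> [-52, -48, -15] -> [-15, -48, -52] -> -115
  [12, -6, 28, 21, -31, -49, 7, -42, 50] -> [10, -8, 26, 19, -33, -51, 5, -44, 48] -> [48, 26, 19, 10, 5, -8, -33, -44, -51] -> -28
  [-2, 18, 8, 14, -35, 38, -5, 33, 42, 44] -> [-4, 16, 6, 12, -37, 36, -7, 31, 40, 42] -> [42, 40, 36, 31, 16, 12, 6, -4, -7, -37] -> 135
  [49, 1, -1, -23, 34] -> [47, -1, -3, -25, 32] -> [47, 32, -1, -3, -25] -> 50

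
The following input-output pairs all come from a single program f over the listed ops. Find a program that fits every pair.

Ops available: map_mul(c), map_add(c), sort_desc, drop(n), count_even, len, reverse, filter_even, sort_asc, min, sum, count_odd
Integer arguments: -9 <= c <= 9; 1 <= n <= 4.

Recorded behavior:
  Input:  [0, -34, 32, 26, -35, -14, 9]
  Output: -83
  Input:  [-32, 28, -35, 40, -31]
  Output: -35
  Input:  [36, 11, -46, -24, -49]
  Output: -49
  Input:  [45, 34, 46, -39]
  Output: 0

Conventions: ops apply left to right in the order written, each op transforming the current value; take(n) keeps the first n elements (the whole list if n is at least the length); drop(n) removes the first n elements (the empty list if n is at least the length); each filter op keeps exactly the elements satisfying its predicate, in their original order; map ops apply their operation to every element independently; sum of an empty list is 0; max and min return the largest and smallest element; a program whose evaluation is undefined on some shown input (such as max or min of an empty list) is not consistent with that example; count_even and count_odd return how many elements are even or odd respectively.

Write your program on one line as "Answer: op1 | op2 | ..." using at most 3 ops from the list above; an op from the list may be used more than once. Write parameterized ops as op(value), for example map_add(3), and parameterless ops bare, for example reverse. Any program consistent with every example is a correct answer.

sort_desc | drop(4) | sum

Check, running the answer program on each example:
  [0, -34, 32, 26, -35, -14, 9] -> [32, 26, 9, 0, -14, -34, -35] -> [-14, -34, -35] -> -83
  [-32, 28, -35, 40, -31] -> [40, 28, -31, -32, -35] -> [-35] -> -35
  [36, 11, -46, -24, -49] -> [36, 11, -24, -46, -49] -> [-49] -> -49
  [45, 34, 46, -39] -> [46, 45, 34, -39] -> [] -> 0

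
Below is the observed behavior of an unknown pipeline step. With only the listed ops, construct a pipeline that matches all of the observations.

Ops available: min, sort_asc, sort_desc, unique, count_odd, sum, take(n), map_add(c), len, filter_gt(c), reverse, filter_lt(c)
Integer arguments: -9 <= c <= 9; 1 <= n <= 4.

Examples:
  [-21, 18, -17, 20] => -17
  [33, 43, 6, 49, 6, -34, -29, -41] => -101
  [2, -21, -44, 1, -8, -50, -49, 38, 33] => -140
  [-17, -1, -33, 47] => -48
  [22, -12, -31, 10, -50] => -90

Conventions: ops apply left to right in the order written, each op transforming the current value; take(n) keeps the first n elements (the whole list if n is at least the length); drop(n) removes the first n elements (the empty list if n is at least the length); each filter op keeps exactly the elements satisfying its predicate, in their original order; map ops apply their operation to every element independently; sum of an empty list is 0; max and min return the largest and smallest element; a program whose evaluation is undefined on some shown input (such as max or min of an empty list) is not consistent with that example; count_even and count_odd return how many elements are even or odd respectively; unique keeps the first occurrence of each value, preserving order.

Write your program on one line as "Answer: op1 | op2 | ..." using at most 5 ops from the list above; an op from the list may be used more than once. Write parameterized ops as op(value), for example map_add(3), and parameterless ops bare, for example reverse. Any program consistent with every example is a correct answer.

sort_asc | take(3) | map_add(1) | sort_desc | sum

Check, running the answer program on each example:
  [-21, 18, -17, 20] -> [-21, -17, 18, 20] -> [-21, -17, 18] -> [-20, -16, 19] -> [19, -16, -20] -> -17
  [33, 43, 6, 49, 6, -34, -29, -41] -> [-41, -34, -29, 6, 6, 33, 43, 49] -> [-41, -34, -29] -> [-40, -33, -28] -> [-28, -33, -40] -> -101
  [2, -21, -44, 1, -8, -50, -49, 38, 33] -> [-50, -49, -44, -21, -8, 1, 2, 33, 38] -> [-50, -49, -44] -> [-49, -48, -43] -> [-43, -48, -49] -> -140
  [-17, -1, -33, 47] -> [-33, -17, -1, 47] -> [-33, -17, -1] -> [-32, -16, 0] -> [0, -16, -32] -> -48
  [22, -12, -31, 10, -50] -> [-50, -31, -12, 10, 22] -> [-50, -31, -12] -> [-49, -30, -11] -> [-11, -30, -49] -> -90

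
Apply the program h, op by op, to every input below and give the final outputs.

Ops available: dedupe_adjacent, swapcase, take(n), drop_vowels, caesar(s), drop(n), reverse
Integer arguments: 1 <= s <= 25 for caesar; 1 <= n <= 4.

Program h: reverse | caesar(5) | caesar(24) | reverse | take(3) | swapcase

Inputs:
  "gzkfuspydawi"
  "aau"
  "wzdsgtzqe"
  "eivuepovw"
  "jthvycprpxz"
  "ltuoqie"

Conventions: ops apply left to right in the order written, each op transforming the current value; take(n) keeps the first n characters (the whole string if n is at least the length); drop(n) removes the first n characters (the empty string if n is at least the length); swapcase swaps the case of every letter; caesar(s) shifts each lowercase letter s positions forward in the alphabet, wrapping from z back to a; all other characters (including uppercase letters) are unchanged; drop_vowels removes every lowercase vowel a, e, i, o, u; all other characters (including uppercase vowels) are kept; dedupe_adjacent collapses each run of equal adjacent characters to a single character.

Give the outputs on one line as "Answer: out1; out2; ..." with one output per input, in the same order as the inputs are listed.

"JCN"; "DDX"; "ZCG"; "HLY"; "MWK"; "OWX"

Execution, op by op:
  "gzkfuspydawi" -> "iwadypsufkzg" -> "nbfiduxzkpel" -> "lzdgbsvxincj" -> "jcnixvsbgdzl" -> "jcn" -> "JCN"
  "aau" -> "uaa" -> "zff" -> "xdd" -> "ddx" -> "ddx" -> "DDX"
  "wzdsgtzqe" -> "eqztgsdzw" -> "jveylxieb" -> "htcwjvgcz" -> "zcgvjwcth" -> "zcg" -> "ZCG"
  "eivuepovw" -> "wvopeuvie" -> "batujzanj" -> "zyrshxylh" -> "hlyxhsryz" -> "hly" -> "HLY"
  "jthvycprpxz" -> "zxprpcyvhtj" -> "ecuwuhdamyo" -> "casusfbykwm" -> "mwkybfsusac" -> "mwk" -> "MWK"
  "ltuoqie" -> "eiqoutl" -> "jnvtzyq" -> "hltrxwo" -> "owxrtlh" -> "owx" -> "OWX"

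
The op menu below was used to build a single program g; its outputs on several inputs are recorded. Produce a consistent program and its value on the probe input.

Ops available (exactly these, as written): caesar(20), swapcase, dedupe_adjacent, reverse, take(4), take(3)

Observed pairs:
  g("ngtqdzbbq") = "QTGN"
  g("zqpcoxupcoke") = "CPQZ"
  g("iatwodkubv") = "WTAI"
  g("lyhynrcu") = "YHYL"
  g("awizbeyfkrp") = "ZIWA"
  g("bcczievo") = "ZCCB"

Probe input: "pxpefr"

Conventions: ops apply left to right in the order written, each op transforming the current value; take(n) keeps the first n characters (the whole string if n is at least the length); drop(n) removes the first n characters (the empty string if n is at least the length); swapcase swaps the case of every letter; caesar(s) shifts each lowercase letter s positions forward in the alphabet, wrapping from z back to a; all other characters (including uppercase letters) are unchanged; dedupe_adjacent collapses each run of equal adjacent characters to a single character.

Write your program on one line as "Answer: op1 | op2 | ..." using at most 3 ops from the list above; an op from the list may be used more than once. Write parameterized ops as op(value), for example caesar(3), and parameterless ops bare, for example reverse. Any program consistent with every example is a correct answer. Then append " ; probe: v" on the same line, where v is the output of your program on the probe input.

take(4) | swapcase | reverse ; probe: "EPXP"

Check, running the answer program on each example:
  "ngtqdzbbq" -> "ngtq" -> "NGTQ" -> "QTGN"
  "zqpcoxupcoke" -> "zqpc" -> "ZQPC" -> "CPQZ"
  "iatwodkubv" -> "iatw" -> "IATW" -> "WTAI"
  "lyhynrcu" -> "lyhy" -> "LYHY" -> "YHYL"
  "awizbeyfkrp" -> "awiz" -> "AWIZ" -> "ZIWA"
  "bcczievo" -> "bccz" -> "BCCZ" -> "ZCCB"
  probe: "pxpefr" -> "pxpe" -> "PXPE" -> "EPXP"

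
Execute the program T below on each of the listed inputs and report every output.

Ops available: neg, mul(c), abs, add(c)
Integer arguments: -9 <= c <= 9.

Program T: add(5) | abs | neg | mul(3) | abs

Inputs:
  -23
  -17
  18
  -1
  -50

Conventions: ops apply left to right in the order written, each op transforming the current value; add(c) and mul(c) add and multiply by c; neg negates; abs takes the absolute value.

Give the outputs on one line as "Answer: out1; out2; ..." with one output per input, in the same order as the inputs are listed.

Execution, op by op:
  -23 -> -18 -> 18 -> -18 -> -54 -> 54
  -17 -> -12 -> 12 -> -12 -> -36 -> 36
  18 -> 23 -> 23 -> -23 -> -69 -> 69
  -1 -> 4 -> 4 -> -4 -> -12 -> 12
  -50 -> -45 -> 45 -> -45 -> -135 -> 135

54; 36; 69; 12; 135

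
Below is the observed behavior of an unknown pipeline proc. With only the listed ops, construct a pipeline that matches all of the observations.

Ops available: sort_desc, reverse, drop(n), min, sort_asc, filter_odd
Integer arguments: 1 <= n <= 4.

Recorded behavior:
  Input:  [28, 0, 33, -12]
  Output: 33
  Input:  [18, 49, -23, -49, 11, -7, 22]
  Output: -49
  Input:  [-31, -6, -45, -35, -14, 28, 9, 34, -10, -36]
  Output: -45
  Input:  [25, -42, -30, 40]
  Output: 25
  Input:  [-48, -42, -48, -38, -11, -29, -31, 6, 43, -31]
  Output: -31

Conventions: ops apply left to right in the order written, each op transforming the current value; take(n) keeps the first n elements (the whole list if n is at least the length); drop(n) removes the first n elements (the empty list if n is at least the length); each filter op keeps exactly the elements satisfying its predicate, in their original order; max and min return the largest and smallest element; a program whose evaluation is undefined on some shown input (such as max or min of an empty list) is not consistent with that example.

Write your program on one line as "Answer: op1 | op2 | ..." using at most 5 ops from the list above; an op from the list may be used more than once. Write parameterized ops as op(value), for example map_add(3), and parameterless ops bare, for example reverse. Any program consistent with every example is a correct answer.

filter_odd | sort_asc | reverse | min

Check, running the answer program on each example:
  [28, 0, 33, -12] -> [33] -> [33] -> [33] -> 33
  [18, 49, -23, -49, 11, -7, 22] -> [49, -23, -49, 11, -7] -> [-49, -23, -7, 11, 49] -> [49, 11, -7, -23, -49] -> -49
  [-31, -6, -45, -35, -14, 28, 9, 34, -10, -36] -> [-31, -45, -35, 9] -> [-45, -35, -31, 9] -> [9, -31, -35, -45] -> -45
  [25, -42, -30, 40] -> [25] -> [25] -> [25] -> 25
  [-48, -42, -48, -38, -11, -29, -31, 6, 43, -31] -> [-11, -29, -31, 43, -31] -> [-31, -31, -29, -11, 43] -> [43, -11, -29, -31, -31] -> -31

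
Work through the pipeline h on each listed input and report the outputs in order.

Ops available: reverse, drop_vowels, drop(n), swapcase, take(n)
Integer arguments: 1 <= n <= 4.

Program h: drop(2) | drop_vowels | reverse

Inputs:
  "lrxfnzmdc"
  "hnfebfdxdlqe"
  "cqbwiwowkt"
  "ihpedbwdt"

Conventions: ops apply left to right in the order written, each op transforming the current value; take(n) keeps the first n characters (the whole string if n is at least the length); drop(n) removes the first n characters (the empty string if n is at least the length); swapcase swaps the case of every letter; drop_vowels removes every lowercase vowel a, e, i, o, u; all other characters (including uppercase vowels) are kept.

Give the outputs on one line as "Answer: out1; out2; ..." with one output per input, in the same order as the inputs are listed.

"cdmznfx"; "qldxdfbf"; "tkwwwb"; "tdwbdp"

Execution, op by op:
  "lrxfnzmdc" -> "xfnzmdc" -> "xfnzmdc" -> "cdmznfx"
  "hnfebfdxdlqe" -> "febfdxdlqe" -> "fbfdxdlq" -> "qldxdfbf"
  "cqbwiwowkt" -> "bwiwowkt" -> "bwwwkt" -> "tkwwwb"
  "ihpedbwdt" -> "pedbwdt" -> "pdbwdt" -> "tdwbdp"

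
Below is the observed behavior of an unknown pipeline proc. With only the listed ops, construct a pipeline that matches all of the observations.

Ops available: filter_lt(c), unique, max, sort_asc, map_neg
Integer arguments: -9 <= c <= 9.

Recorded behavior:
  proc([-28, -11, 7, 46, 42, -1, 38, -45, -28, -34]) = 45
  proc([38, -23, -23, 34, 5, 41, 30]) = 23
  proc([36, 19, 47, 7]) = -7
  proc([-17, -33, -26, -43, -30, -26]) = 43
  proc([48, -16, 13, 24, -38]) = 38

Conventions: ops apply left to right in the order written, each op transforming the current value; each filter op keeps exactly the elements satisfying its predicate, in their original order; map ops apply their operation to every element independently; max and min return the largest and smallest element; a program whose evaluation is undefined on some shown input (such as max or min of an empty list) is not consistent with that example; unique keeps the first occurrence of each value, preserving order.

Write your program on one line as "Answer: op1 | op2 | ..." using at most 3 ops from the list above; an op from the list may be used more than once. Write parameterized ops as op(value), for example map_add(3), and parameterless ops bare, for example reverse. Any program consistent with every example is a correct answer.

map_neg | max

Check, running the answer program on each example:
  [-28, -11, 7, 46, 42, -1, 38, -45, -28, -34] -> [28, 11, -7, -46, -42, 1, -38, 45, 28, 34] -> 45
  [38, -23, -23, 34, 5, 41, 30] -> [-38, 23, 23, -34, -5, -41, -30] -> 23
  [36, 19, 47, 7] -> [-36, -19, -47, -7] -> -7
  [-17, -33, -26, -43, -30, -26] -> [17, 33, 26, 43, 30, 26] -> 43
  [48, -16, 13, 24, -38] -> [-48, 16, -13, -24, 38] -> 38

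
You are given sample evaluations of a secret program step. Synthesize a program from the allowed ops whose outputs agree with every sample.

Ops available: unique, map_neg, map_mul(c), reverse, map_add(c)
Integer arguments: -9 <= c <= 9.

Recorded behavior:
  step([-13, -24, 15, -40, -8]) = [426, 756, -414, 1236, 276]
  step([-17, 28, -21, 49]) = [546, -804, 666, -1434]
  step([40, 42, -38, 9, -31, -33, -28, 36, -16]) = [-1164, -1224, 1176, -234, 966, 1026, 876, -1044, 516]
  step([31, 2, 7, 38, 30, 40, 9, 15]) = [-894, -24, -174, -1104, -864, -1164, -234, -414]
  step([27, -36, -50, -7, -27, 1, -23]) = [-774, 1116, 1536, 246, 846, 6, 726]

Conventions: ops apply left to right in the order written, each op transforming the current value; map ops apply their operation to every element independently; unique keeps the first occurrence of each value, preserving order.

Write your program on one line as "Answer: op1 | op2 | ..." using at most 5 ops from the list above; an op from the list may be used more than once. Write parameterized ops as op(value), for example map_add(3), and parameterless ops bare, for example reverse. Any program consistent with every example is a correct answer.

map_neg | map_mul(-5) | map_neg | map_add(6) | map_mul(6)

Check, running the answer program on each example:
  [-13, -24, 15, -40, -8] -> [13, 24, -15, 40, 8] -> [-65, -120, 75, -200, -40] -> [65, 120, -75, 200, 40] -> [71, 126, -69, 206, 46] -> [426, 756, -414, 1236, 276]
  [-17, 28, -21, 49] -> [17, -28, 21, -49] -> [-85, 140, -105, 245] -> [85, -140, 105, -245] -> [91, -134, 111, -239] -> [546, -804, 666, -1434]
  [40, 42, -38, 9, -31, -33, -28, 36, -16] -> [-40, -42, 38, -9, 31, 33, 28, -36, 16] -> [200, 210, -190, 45, -155, -165, -140, 180, -80] -> [-200, -210, 190, -45, 155, 165, 140, -180, 80] -> [-194, -204, 196, -39, 161, 171, 146, -174, 86] -> [-1164, -1224, 1176, -234, 966, 1026, 876, -1044, 516]
  [31, 2, 7, 38, 30, 40, 9, 15] -> [-31, -2, -7, -38, -30, -40, -9, -15] -> [155, 10, 35, 190, 150, 200, 45, 75] -> [-155, -10, -35, -190, -150, -200, -45, -75] -> [-149, -4, -29, -184, -144, -194, -39, -69] -> [-894, -24, -174, -1104, -864, -1164, -234, -414]
  [27, -36, -50, -7, -27, 1, -23] -> [-27, 36, 50, 7, 27, -1, 23] -> [135, -180, -250, -35, -135, 5, -115] -> [-135, 180, 250, 35, 135, -5, 115] -> [-129, 186, 256, 41, 141, 1, 121] -> [-774, 1116, 1536, 246, 846, 6, 726]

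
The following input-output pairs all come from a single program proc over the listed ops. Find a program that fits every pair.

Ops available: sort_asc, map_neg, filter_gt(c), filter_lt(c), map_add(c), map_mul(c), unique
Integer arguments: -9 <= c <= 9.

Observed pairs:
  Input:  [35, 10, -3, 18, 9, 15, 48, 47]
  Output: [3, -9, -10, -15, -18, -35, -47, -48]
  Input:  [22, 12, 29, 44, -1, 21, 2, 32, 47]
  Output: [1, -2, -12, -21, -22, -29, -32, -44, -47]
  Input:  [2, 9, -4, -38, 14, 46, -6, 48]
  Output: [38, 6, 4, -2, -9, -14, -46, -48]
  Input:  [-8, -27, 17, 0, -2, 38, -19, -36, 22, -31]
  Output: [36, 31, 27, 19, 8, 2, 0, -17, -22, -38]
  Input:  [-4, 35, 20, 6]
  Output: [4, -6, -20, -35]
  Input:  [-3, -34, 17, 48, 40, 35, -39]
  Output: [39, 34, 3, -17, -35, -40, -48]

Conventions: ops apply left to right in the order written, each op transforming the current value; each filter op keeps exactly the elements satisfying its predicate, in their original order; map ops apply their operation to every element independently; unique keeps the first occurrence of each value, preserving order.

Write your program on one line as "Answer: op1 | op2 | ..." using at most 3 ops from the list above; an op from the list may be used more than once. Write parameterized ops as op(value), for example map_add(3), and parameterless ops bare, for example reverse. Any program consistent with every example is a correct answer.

sort_asc | map_neg

Check, running the answer program on each example:
  [35, 10, -3, 18, 9, 15, 48, 47] -> [-3, 9, 10, 15, 18, 35, 47, 48] -> [3, -9, -10, -15, -18, -35, -47, -48]
  [22, 12, 29, 44, -1, 21, 2, 32, 47] -> [-1, 2, 12, 21, 22, 29, 32, 44, 47] -> [1, -2, -12, -21, -22, -29, -32, -44, -47]
  [2, 9, -4, -38, 14, 46, -6, 48] -> [-38, -6, -4, 2, 9, 14, 46, 48] -> [38, 6, 4, -2, -9, -14, -46, -48]
  [-8, -27, 17, 0, -2, 38, -19, -36, 22, -31] -> [-36, -31, -27, -19, -8, -2, 0, 17, 22, 38] -> [36, 31, 27, 19, 8, 2, 0, -17, -22, -38]
  [-4, 35, 20, 6] -> [-4, 6, 20, 35] -> [4, -6, -20, -35]
  [-3, -34, 17, 48, 40, 35, -39] -> [-39, -34, -3, 17, 35, 40, 48] -> [39, 34, 3, -17, -35, -40, -48]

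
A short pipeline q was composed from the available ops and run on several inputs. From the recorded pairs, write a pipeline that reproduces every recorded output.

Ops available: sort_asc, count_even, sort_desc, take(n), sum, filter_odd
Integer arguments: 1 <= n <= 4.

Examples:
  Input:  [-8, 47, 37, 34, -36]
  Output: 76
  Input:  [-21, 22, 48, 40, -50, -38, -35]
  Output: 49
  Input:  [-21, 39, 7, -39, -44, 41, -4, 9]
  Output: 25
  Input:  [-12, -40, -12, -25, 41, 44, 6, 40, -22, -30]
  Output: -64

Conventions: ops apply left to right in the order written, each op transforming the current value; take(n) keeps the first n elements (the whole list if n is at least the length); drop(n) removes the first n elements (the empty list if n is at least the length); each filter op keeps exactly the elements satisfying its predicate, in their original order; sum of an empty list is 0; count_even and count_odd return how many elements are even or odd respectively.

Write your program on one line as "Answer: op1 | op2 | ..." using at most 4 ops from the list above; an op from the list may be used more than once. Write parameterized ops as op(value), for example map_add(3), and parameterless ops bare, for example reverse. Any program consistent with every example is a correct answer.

take(3) | sort_desc | sort_asc | sum

Check, running the answer program on each example:
  [-8, 47, 37, 34, -36] -> [-8, 47, 37] -> [47, 37, -8] -> [-8, 37, 47] -> 76
  [-21, 22, 48, 40, -50, -38, -35] -> [-21, 22, 48] -> [48, 22, -21] -> [-21, 22, 48] -> 49
  [-21, 39, 7, -39, -44, 41, -4, 9] -> [-21, 39, 7] -> [39, 7, -21] -> [-21, 7, 39] -> 25
  [-12, -40, -12, -25, 41, 44, 6, 40, -22, -30] -> [-12, -40, -12] -> [-12, -12, -40] -> [-40, -12, -12] -> -64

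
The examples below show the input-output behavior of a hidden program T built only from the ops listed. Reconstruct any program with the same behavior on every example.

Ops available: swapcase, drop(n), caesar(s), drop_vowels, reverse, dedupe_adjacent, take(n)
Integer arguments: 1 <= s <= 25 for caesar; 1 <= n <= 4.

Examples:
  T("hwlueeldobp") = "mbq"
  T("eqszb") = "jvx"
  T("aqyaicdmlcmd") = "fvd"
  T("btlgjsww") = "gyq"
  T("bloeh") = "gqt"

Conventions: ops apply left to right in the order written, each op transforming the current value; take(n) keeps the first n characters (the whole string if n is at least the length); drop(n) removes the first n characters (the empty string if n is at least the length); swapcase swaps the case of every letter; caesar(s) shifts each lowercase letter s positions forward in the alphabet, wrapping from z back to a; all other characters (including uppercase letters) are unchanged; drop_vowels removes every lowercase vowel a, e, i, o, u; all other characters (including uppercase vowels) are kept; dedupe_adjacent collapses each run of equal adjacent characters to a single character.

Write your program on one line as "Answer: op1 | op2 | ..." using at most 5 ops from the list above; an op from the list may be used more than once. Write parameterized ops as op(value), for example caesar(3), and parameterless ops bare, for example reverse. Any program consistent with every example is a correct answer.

dedupe_adjacent | caesar(5) | drop_vowels | take(3)

Check, running the answer program on each example:
  "hwlueeldobp" -> "hwlueldobp" -> "mbqzjqitgu" -> "mbqzjqtg" -> "mbq"
  "eqszb" -> "eqszb" -> "jvxeg" -> "jvxg" -> "jvx"
  "aqyaicdmlcmd" -> "aqyaicdmlcmd" -> "fvdfnhirqhri" -> "fvdfnhrqhr" -> "fvd"
  "btlgjsww" -> "btlgjsw" -> "gyqloxb" -> "gyqlxb" -> "gyq"
  "bloeh" -> "bloeh" -> "gqtjm" -> "gqtjm" -> "gqt"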